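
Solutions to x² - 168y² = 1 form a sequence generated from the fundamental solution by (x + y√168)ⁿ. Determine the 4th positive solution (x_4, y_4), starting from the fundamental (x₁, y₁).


Step 1: Find the fundamental solution (x₁, y₁) of x² - 168y² = 1.
  Expand √168 as a continued fraction. a₀ = ⌊√168⌋ = 12; iterate m_{k+1} = d_k·a_k − m_k, d_{k+1} = (168 − m_{k+1}²)/d_k, a_{k+1} = ⌊(a₀ + m_{k+1})/d_{k+1}⌋ (starting m₀ = 0, d₀ = 1), with convergents p_k = a_k·p_{k-1} + p_{k-2}, q_k = a_k·q_{k-1} + q_{k-2} (p₋₁ = 1, q₋₁ = 0):
  k = 0: a₀ = 12; p₀/q₀ = 12/1; p₀² − 168·q₀² = 144 − 168 = -24.
  k = 1: m = 12, d = 24, a = ⌊(12 + 12)/24⌋ = 1; p/q = (1·12 + 1)/(1·1 + 0) = 13/1; p² − 168·q² = 169 − 168 = 1.
  The first convergent with p² − 168·q² = 1 gives the fundamental solution (x₁, y₁) = (13, 1).
Step 2: Apply the recurrence (x_{n+1}, y_{n+1}) = (x₁x_n + 168y₁y_n, x₁y_n + y₁x_n) repeatedly.
  From (x_1, y_1) = (13, 1): x_2 = 13·13 + 168·1·1 = 337; y_2 = 13·1 + 1·13 = 26.
  From (x_2, y_2) = (337, 26): x_3 = 13·337 + 168·1·26 = 8749; y_3 = 13·26 + 1·337 = 675.
  From (x_3, y_3) = (8749, 675): x_4 = 13·8749 + 168·1·675 = 227137; y_4 = 13·675 + 1·8749 = 17524.
Step 3: Verify x_4² - 168·y_4² = 51591216769 - 51591216768 = 1 (should be 1). ✓

(x_1, y_1) = (13, 1); (x_4, y_4) = (227137, 17524).


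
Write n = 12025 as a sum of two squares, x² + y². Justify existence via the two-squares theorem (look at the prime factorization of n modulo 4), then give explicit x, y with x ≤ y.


Step 1: Factor n = 12025 = 5^2 · 13 · 37.
Step 2: Check the mod-4 condition on each prime factor: 5 ≡ 1 (mod 4), exponent 2; 13 ≡ 1 (mod 4), exponent 1; 37 ≡ 1 (mod 4), exponent 1.
All primes ≡ 3 (mod 4) appear to even exponent (or don't appear), so by the two-squares theorem n IS expressible as a sum of two squares.
Step 3: Build a representation. Group n = k² · m with k = 5 and m = 13 · 37 = 481 (a product of primes ≡ 1 (mod 4)); a representation of m scales to one of n via (k·x)² + (k·y)² = k²(x² + y²). Each prime p ≡ 1 (mod 4) is itself a sum of two squares; find a² by testing p − a² for a perfect square:
  13: 13 − 1² = 12, 13 − 2² = 9 = 3² ⇒ 13 = 2² + 3².
  37: 37 − 1² = 36 = 6² ⇒ 37 = 1² + 6².
  Combine using the Brahmagupta–Fibonacci identity (a² + b²)(c² + d²) = (ac − bd)² + (ad + bc)² = (ac + bd)² + (ad − bc)²:
  13 · 37 = 481: from (2² + 3²)(1² + 6²), take (2·1 − 3·6, 2·6 + 3·1) = (2 − 18, 12 + 3) = (-16, 15); dropping signs (only squares matter) gives (16, 15); check 16² + 15² = 256 + 225 = 481 ✓.
  Scale by k = 5: (5·16, 5·15) = (80, 75).
Step 4: Order so x ≤ y and verify: 75² + 80² = 5625 + 6400 = 12025 = n. ✓

n = 12025 = 75² + 80² (one valid representation with x ≤ y).


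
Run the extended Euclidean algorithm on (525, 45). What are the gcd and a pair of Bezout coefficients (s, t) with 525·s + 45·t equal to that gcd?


Euclidean algorithm on (525, 45) — divide until remainder is 0:
  525 = 11 · 45 + 30
  45 = 1 · 30 + 15
  30 = 2 · 15 + 0
gcd(525, 45) = 15.
Track Bezout coefficients alongside the remainders: start with r₀ = 525 = a·1 + b·0 (s = 1, t = 0) and r₁ = 45 = a·0 + b·1 (s = 0, t = 1); each new remainder r_{k+1} = r_{k-1} − q_k·r_k inherits s_{k+1} = s_{k-1} − q_k·s_k, t_{k+1} = t_{k-1} − q_k·t_k, so r_k = a·s_k + b·t_k at every step:
  q = 11: r = 30, s = 1 − 11·0 = 1, t = 0 − 11·1 = -11  (check: 525·1 + 45·(-11) = 30)
  q = 1: r = 15, s = 0 − 1·1 = -1, t = 1 − 1·(-11) = 12  (check: 525·(-1) + 45·12 = 15)
The row with r = 15 (the gcd) gives the Bezout coefficients s = -1, t = 12.
Result: 525 · (-1) + 45 · (12) = 15.

gcd(525, 45) = 15; s = -1, t = 12 (check: 525·(-1) + 45·12 = 15).


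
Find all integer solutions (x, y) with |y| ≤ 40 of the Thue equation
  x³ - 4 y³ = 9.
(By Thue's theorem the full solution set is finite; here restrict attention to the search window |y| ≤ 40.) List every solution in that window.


The equation is x³ - 4y³ = 9. For fixed y, x³ = 4·y³ + 9, so a solution requires the RHS to be a perfect cube.
Strategy: iterate y from -40 to 40, compute RHS = 4·y³ + 9, and check whether it is a (positive or negative) perfect cube.
Check small values of y:
  y = 0: RHS = 9 is not a perfect cube.
  y = 1: RHS = 13 is not a perfect cube.
  y = -1: RHS = 5 is not a perfect cube.
  y = 2: RHS = 41 is not a perfect cube.
  y = -2: RHS = -23 is not a perfect cube.
  y = 3: RHS = 117 is not a perfect cube.
  y = -3: RHS = -99 is not a perfect cube.
Continuing the search up to |y| = 40 finds no solutions either.
No (x, y) in the scanned range satisfies the equation.

No integer solutions with |y| ≤ 40.


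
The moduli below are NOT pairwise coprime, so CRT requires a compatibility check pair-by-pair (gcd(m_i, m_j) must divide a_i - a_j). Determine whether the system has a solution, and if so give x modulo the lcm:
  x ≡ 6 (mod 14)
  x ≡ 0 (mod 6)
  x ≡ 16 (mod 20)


Moduli 14, 6, 20 are not pairwise coprime, so CRT works modulo lcm(m_i) when all pairwise compatibility conditions hold.
Pairwise compatibility: gcd(m_i, m_j) must divide a_i - a_j for every pair.
Merge one congruence at a time:
  Start: x ≡ 6 (mod 14).
  Combine with x ≡ 0 (mod 6): gcd(14, 6) = 2; 0 - 6 = -6, which IS divisible by 2, so compatible.
    Write x = 6 + 14·t and substitute into x ≡ 0 (mod 6): 14·t ≡ 0 − 6 = -6 (mod 6).
    Divide the congruence (and modulus) by g = 2: 7·t ≡ -3 (mod 3).
    Reduce coefficients mod 3: 1·t ≡ 0 (mod 3).
    So t ≡ 0 (mod 3).
    Then x = 6 + 14·0 = 6, valid modulo lcm(14, 6) = 42: x ≡ 6 (mod 42).
  Combine with x ≡ 16 (mod 20): gcd(42, 20) = 2; 16 - 6 = 10, which IS divisible by 2, so compatible.
    Write x = 6 + 42·t and substitute into x ≡ 16 (mod 20): 42·t ≡ 16 − 6 = 10 (mod 20).
    Divide the congruence (and modulus) by g = 2: 21·t ≡ 5 (mod 10).
    Reduce coefficients mod 10: 1·t ≡ 5 (mod 10).
    So t ≡ 5 (mod 10).
    Then x = 6 + 42·5 = 216, valid modulo lcm(42, 20) = 420: x ≡ 216 (mod 420).
Verify: 216 mod 14 = 6, 216 mod 6 = 0, 216 mod 20 = 16.

x ≡ 216 (mod 420).


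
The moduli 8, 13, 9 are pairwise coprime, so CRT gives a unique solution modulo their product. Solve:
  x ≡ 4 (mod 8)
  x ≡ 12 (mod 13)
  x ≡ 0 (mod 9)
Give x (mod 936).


Moduli 8, 13, 9 are pairwise coprime; by CRT there is a unique solution modulo M = 8 · 13 · 9 = 936.
Solve pairwise, accumulating the modulus:
  Start with x ≡ 4 (mod 8).
  Combine with x ≡ 12 (mod 13): since gcd(8, 13) = 1, we get a unique residue mod 104.
    Write x = 4 + 8·t and substitute into x ≡ 12 (mod 13): 8·t ≡ 12 − 4 = 8 (mod 13).
    The inverse of 8 mod 13 is 5 (since 8·5 = 40 = 3·13 + 1), so t ≡ 5·8 = 40 ≡ 1 (mod 13).
    Then x = 4 + 8·1 = 12, valid modulo lcm(8, 13) = 104: x ≡ 12 (mod 104).
  Combine with x ≡ 0 (mod 9): since gcd(104, 9) = 1, we get a unique residue mod 936.
    Write x = 12 + 104·t and substitute into x ≡ 0 (mod 9): 104·t ≡ 0 − 12 = -12 (mod 9).
    Reduce coefficients mod 9: 5·t ≡ 6 (mod 9).
    The inverse of 5 mod 9 is 2 (since 5·2 = 10 = 1·9 + 1), so t ≡ 2·6 = 12 ≡ 3 (mod 9).
    Then x = 12 + 104·3 = 324, valid modulo lcm(104, 9) = 936: x ≡ 324 (mod 936).
Verify: 324 mod 8 = 4 ✓, 324 mod 13 = 12 ✓, 324 mod 9 = 0 ✓.

x ≡ 324 (mod 936).


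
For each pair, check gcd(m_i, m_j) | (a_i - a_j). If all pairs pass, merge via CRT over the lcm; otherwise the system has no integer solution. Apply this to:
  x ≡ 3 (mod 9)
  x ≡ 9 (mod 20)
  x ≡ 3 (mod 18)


Moduli 9, 20, 18 are not pairwise coprime, so CRT works modulo lcm(m_i) when all pairwise compatibility conditions hold.
Pairwise compatibility: gcd(m_i, m_j) must divide a_i - a_j for every pair.
Merge one congruence at a time:
  Start: x ≡ 3 (mod 9).
  Combine with x ≡ 9 (mod 20): gcd(9, 20) = 1; 9 - 3 = 6, which IS divisible by 1, so compatible.
    Write x = 3 + 9·t and substitute into x ≡ 9 (mod 20): 9·t ≡ 9 − 3 = 6 (mod 20).
    The inverse of 9 mod 20 is 9 (since 9·9 = 81 = 4·20 + 1), so t ≡ 9·6 = 54 ≡ 14 (mod 20).
    Then x = 3 + 9·14 = 129, valid modulo lcm(9, 20) = 180: x ≡ 129 (mod 180).
  Combine with x ≡ 3 (mod 18): gcd(180, 18) = 18; 3 - 129 = -126, which IS divisible by 18, so compatible.
    Write x = 129 + 180·t and substitute into x ≡ 3 (mod 18): 180·t ≡ 3 − 129 = -126 (mod 18).
    Divide the congruence (and modulus) by g = 18: 10·t ≡ -7 (mod 1).
    Modulo 1 every t works; take t = 0.
    Then x = 129 + 180·0 = 129, valid modulo lcm(180, 18) = 180: x ≡ 129 (mod 180).
Verify: 129 mod 9 = 3, 129 mod 20 = 9, 129 mod 18 = 3.

x ≡ 129 (mod 180).


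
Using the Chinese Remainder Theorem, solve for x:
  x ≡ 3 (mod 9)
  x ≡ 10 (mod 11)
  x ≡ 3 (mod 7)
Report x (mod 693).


Moduli 9, 11, 7 are pairwise coprime; by CRT there is a unique solution modulo M = 9 · 11 · 7 = 693.
Solve pairwise, accumulating the modulus:
  Start with x ≡ 3 (mod 9).
  Combine with x ≡ 10 (mod 11): since gcd(9, 11) = 1, we get a unique residue mod 99.
    Write x = 3 + 9·t and substitute into x ≡ 10 (mod 11): 9·t ≡ 10 − 3 = 7 (mod 11).
    The inverse of 9 mod 11 is 5 (since 9·5 = 45 = 4·11 + 1), so t ≡ 5·7 = 35 ≡ 2 (mod 11).
    Then x = 3 + 9·2 = 21, valid modulo lcm(9, 11) = 99: x ≡ 21 (mod 99).
  Combine with x ≡ 3 (mod 7): since gcd(99, 7) = 1, we get a unique residue mod 693.
    Write x = 21 + 99·t and substitute into x ≡ 3 (mod 7): 99·t ≡ 3 − 21 = -18 (mod 7).
    Reduce coefficients mod 7: 1·t ≡ 3 (mod 7).
    So t ≡ 3 (mod 7).
    Then x = 21 + 99·3 = 318, valid modulo lcm(99, 7) = 693: x ≡ 318 (mod 693).
Verify: 318 mod 9 = 3 ✓, 318 mod 11 = 10 ✓, 318 mod 7 = 3 ✓.

x ≡ 318 (mod 693).


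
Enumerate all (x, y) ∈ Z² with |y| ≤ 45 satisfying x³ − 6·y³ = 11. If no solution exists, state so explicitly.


The equation is x³ - 6y³ = 11. For fixed y, x³ = 6·y³ + 11, so a solution requires the RHS to be a perfect cube.
Strategy: iterate y from -45 to 45, compute RHS = 6·y³ + 11, and check whether it is a (positive or negative) perfect cube.
Check small values of y:
  y = 0: RHS = 11 is not a perfect cube.
  y = 1: RHS = 17 is not a perfect cube.
  y = -1: RHS = 5 is not a perfect cube.
  y = 2: RHS = 59 is not a perfect cube.
  y = -2: RHS = -37 is not a perfect cube.
  y = 3: RHS = 173 is not a perfect cube.
  y = -3: RHS = -151 is not a perfect cube.
Continuing the search up to |y| = 45 finds no solutions either.
No (x, y) in the scanned range satisfies the equation.

No integer solutions with |y| ≤ 45.


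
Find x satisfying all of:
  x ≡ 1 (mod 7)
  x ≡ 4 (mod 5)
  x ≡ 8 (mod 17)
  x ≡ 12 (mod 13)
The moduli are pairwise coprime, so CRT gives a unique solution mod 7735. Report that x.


Product of moduli M = 7 · 5 · 17 · 13 = 7735.
Merge one congruence at a time:
  Start: x ≡ 1 (mod 7).
  Combine with x ≡ 4 (mod 5); new modulus lcm = 35.
    Write x = 1 + 7·t and substitute into x ≡ 4 (mod 5): 7·t ≡ 4 − 1 = 3 (mod 5).
    Reduce coefficients mod 5: 2·t ≡ 3 (mod 5).
    The inverse of 2 mod 5 is 3 (since 2·3 = 6 = 1·5 + 1), so t ≡ 3·3 = 9 ≡ 4 (mod 5).
    Then x = 1 + 7·4 = 29, valid modulo lcm(7, 5) = 35: x ≡ 29 (mod 35).
  Combine with x ≡ 8 (mod 17); new modulus lcm = 595.
    Write x = 29 + 35·t and substitute into x ≡ 8 (mod 17): 35·t ≡ 8 − 29 = -21 (mod 17).
    Reduce coefficients mod 17: 1·t ≡ 13 (mod 17).
    So t ≡ 13 (mod 17).
    Then x = 29 + 35·13 = 484, valid modulo lcm(35, 17) = 595: x ≡ 484 (mod 595).
  Combine with x ≡ 12 (mod 13); new modulus lcm = 7735.
    Write x = 484 + 595·t and substitute into x ≡ 12 (mod 13): 595·t ≡ 12 − 484 = -472 (mod 13).
    Reduce coefficients mod 13: 10·t ≡ 9 (mod 13).
    The inverse of 10 mod 13 is 4 (since 10·4 = 40 = 3·13 + 1), so t ≡ 4·9 = 36 ≡ 10 (mod 13).
    Then x = 484 + 595·10 = 6434, valid modulo lcm(595, 13) = 7735: x ≡ 6434 (mod 7735).
Verify against each original: 6434 mod 7 = 1, 6434 mod 5 = 4, 6434 mod 17 = 8, 6434 mod 13 = 12.

x ≡ 6434 (mod 7735).


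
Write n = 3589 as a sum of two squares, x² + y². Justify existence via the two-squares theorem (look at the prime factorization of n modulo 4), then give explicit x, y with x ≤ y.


Step 1: Factor n = 3589 = 37 · 97.
Step 2: Check the mod-4 condition on each prime factor: 37 ≡ 1 (mod 4), exponent 1; 97 ≡ 1 (mod 4), exponent 1.
All primes ≡ 3 (mod 4) appear to even exponent (or don't appear), so by the two-squares theorem n IS expressible as a sum of two squares.
Step 3: Build a representation. Here n = 37 · 97 is a product of primes ≡ 1 (mod 4). Each prime p ≡ 1 (mod 4) is itself a sum of two squares; find a² by testing p − a² for a perfect square:
  37: 37 − 1² = 36 = 6² ⇒ 37 = 1² + 6².
  97: 97 − 1² = 96, 97 − 2² = 93, 97 − 3² = 88, 97 − 4² = 81 = 9² ⇒ 97 = 4² + 9².
  Combine using the Brahmagupta–Fibonacci identity (a² + b²)(c² + d²) = (ac − bd)² + (ad + bc)² = (ac + bd)² + (ad − bc)²:
  37 · 97 = 3589: from (1² + 6²)(4² + 9²), take (1·4 − 6·9, 1·9 + 6·4) = (4 − 54, 9 + 24) = (-50, 33); dropping signs (only squares matter) gives (50, 33); check 50² + 33² = 2500 + 1089 = 3589 ✓.
Step 4: Order so x ≤ y and verify: 33² + 50² = 1089 + 2500 = 3589 = n. ✓

n = 3589 = 33² + 50² (one valid representation with x ≤ y).


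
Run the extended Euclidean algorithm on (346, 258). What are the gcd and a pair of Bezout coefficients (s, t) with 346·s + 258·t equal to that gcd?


Euclidean algorithm on (346, 258) — divide until remainder is 0:
  346 = 1 · 258 + 88
  258 = 2 · 88 + 82
  88 = 1 · 82 + 6
  82 = 13 · 6 + 4
  6 = 1 · 4 + 2
  4 = 2 · 2 + 0
gcd(346, 258) = 2.
Track Bezout coefficients alongside the remainders: start with r₀ = 346 = a·1 + b·0 (s = 1, t = 0) and r₁ = 258 = a·0 + b·1 (s = 0, t = 1); each new remainder r_{k+1} = r_{k-1} − q_k·r_k inherits s_{k+1} = s_{k-1} − q_k·s_k, t_{k+1} = t_{k-1} − q_k·t_k, so r_k = a·s_k + b·t_k at every step:
  q = 1: r = 88, s = 1 − 1·0 = 1, t = 0 − 1·1 = -1  (check: 346·1 + 258·(-1) = 88)
  q = 2: r = 82, s = 0 − 2·1 = -2, t = 1 − 2·(-1) = 3  (check: 346·(-2) + 258·3 = 82)
  q = 1: r = 6, s = 1 − 1·(-2) = 3, t = -1 − 1·3 = -4  (check: 346·3 + 258·(-4) = 6)
  q = 13: r = 4, s = -2 − 13·3 = -41, t = 3 − 13·(-4) = 55  (check: 346·(-41) + 258·55 = 4)
  q = 1: r = 2, s = 3 − 1·(-41) = 44, t = -4 − 1·55 = -59  (check: 346·44 + 258·(-59) = 2)
The row with r = 2 (the gcd) gives the Bezout coefficients s = 44, t = -59.
Result: 346 · (44) + 258 · (-59) = 2.

gcd(346, 258) = 2; s = 44, t = -59 (check: 346·44 + 258·(-59) = 2).


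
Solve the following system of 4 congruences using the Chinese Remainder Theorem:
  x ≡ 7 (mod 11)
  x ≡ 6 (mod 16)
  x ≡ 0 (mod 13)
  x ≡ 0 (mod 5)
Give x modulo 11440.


Product of moduli M = 11 · 16 · 13 · 5 = 11440.
Merge one congruence at a time:
  Start: x ≡ 7 (mod 11).
  Combine with x ≡ 6 (mod 16); new modulus lcm = 176.
    Write x = 7 + 11·t and substitute into x ≡ 6 (mod 16): 11·t ≡ 6 − 7 = -1 (mod 16).
    Reduce coefficients mod 16: 11·t ≡ 15 (mod 16).
    The inverse of 11 mod 16 is 3 (since 11·3 = 33 = 2·16 + 1), so t ≡ 3·15 = 45 ≡ 13 (mod 16).
    Then x = 7 + 11·13 = 150, valid modulo lcm(11, 16) = 176: x ≡ 150 (mod 176).
  Combine with x ≡ 0 (mod 13); new modulus lcm = 2288.
    Write x = 150 + 176·t and substitute into x ≡ 0 (mod 13): 176·t ≡ 0 − 150 = -150 (mod 13).
    Reduce coefficients mod 13: 7·t ≡ 6 (mod 13).
    The inverse of 7 mod 13 is 2 (since 7·2 = 14 = 1·13 + 1), so t ≡ 2·6 = 12 ≡ 12 (mod 13).
    Then x = 150 + 176·12 = 2262, valid modulo lcm(176, 13) = 2288: x ≡ 2262 (mod 2288).
  Combine with x ≡ 0 (mod 5); new modulus lcm = 11440.
    Write x = 2262 + 2288·t and substitute into x ≡ 0 (mod 5): 2288·t ≡ 0 − 2262 = -2262 (mod 5).
    Reduce coefficients mod 5: 3·t ≡ 3 (mod 5).
    The inverse of 3 mod 5 is 2 (since 3·2 = 6 = 1·5 + 1), so t ≡ 2·3 = 6 ≡ 1 (mod 5).
    Then x = 2262 + 2288·1 = 4550, valid modulo lcm(2288, 5) = 11440: x ≡ 4550 (mod 11440).
Verify against each original: 4550 mod 11 = 7, 4550 mod 16 = 6, 4550 mod 13 = 0, 4550 mod 5 = 0.

x ≡ 4550 (mod 11440).


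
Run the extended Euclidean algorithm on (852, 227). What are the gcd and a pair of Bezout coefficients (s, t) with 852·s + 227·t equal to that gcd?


Euclidean algorithm on (852, 227) — divide until remainder is 0:
  852 = 3 · 227 + 171
  227 = 1 · 171 + 56
  171 = 3 · 56 + 3
  56 = 18 · 3 + 2
  3 = 1 · 2 + 1
  2 = 2 · 1 + 0
gcd(852, 227) = 1.
Track Bezout coefficients alongside the remainders: start with r₀ = 852 = a·1 + b·0 (s = 1, t = 0) and r₁ = 227 = a·0 + b·1 (s = 0, t = 1); each new remainder r_{k+1} = r_{k-1} − q_k·r_k inherits s_{k+1} = s_{k-1} − q_k·s_k, t_{k+1} = t_{k-1} − q_k·t_k, so r_k = a·s_k + b·t_k at every step:
  q = 3: r = 171, s = 1 − 3·0 = 1, t = 0 − 3·1 = -3  (check: 852·1 + 227·(-3) = 171)
  q = 1: r = 56, s = 0 − 1·1 = -1, t = 1 − 1·(-3) = 4  (check: 852·(-1) + 227·4 = 56)
  q = 3: r = 3, s = 1 − 3·(-1) = 4, t = -3 − 3·4 = -15  (check: 852·4 + 227·(-15) = 3)
  q = 18: r = 2, s = -1 − 18·4 = -73, t = 4 − 18·(-15) = 274  (check: 852·(-73) + 227·274 = 2)
  q = 1: r = 1, s = 4 − 1·(-73) = 77, t = -15 − 1·274 = -289  (check: 852·77 + 227·(-289) = 1)
The row with r = 1 (the gcd) gives the Bezout coefficients s = 77, t = -289.
Result: 852 · (77) + 227 · (-289) = 1.

gcd(852, 227) = 1; s = 77, t = -289 (check: 852·77 + 227·(-289) = 1).


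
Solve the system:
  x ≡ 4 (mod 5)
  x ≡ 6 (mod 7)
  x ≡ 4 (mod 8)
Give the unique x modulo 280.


Moduli 5, 7, 8 are pairwise coprime; by CRT there is a unique solution modulo M = 5 · 7 · 8 = 280.
Solve pairwise, accumulating the modulus:
  Start with x ≡ 4 (mod 5).
  Combine with x ≡ 6 (mod 7): since gcd(5, 7) = 1, we get a unique residue mod 35.
    Write x = 4 + 5·t and substitute into x ≡ 6 (mod 7): 5·t ≡ 6 − 4 = 2 (mod 7).
    The inverse of 5 mod 7 is 3 (since 5·3 = 15 = 2·7 + 1), so t ≡ 3·2 = 6 ≡ 6 (mod 7).
    Then x = 4 + 5·6 = 34, valid modulo lcm(5, 7) = 35: x ≡ 34 (mod 35).
  Combine with x ≡ 4 (mod 8): since gcd(35, 8) = 1, we get a unique residue mod 280.
    Write x = 34 + 35·t and substitute into x ≡ 4 (mod 8): 35·t ≡ 4 − 34 = -30 (mod 8).
    Reduce coefficients mod 8: 3·t ≡ 2 (mod 8).
    The inverse of 3 mod 8 is 3 (since 3·3 = 9 = 1·8 + 1), so t ≡ 3·2 = 6 ≡ 6 (mod 8).
    Then x = 34 + 35·6 = 244, valid modulo lcm(35, 8) = 280: x ≡ 244 (mod 280).
Verify: 244 mod 5 = 4 ✓, 244 mod 7 = 6 ✓, 244 mod 8 = 4 ✓.

x ≡ 244 (mod 280).


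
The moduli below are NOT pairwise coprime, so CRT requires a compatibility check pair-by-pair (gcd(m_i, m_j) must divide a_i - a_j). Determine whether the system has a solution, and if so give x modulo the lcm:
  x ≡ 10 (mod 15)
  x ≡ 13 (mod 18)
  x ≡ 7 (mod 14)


Moduli 15, 18, 14 are not pairwise coprime, so CRT works modulo lcm(m_i) when all pairwise compatibility conditions hold.
Pairwise compatibility: gcd(m_i, m_j) must divide a_i - a_j for every pair.
Merge one congruence at a time:
  Start: x ≡ 10 (mod 15).
  Combine with x ≡ 13 (mod 18): gcd(15, 18) = 3; 13 - 10 = 3, which IS divisible by 3, so compatible.
    Write x = 10 + 15·t and substitute into x ≡ 13 (mod 18): 15·t ≡ 13 − 10 = 3 (mod 18).
    Divide the congruence (and modulus) by g = 3: 5·t ≡ 1 (mod 6).
    The inverse of 5 mod 6 is 5 (since 5·5 = 25 = 4·6 + 1), so t ≡ 5·1 = 5 ≡ 5 (mod 6).
    Then x = 10 + 15·5 = 85, valid modulo lcm(15, 18) = 90: x ≡ 85 (mod 90).
  Combine with x ≡ 7 (mod 14): gcd(90, 14) = 2; 7 - 85 = -78, which IS divisible by 2, so compatible.
    Write x = 85 + 90·t and substitute into x ≡ 7 (mod 14): 90·t ≡ 7 − 85 = -78 (mod 14).
    Divide the congruence (and modulus) by g = 2: 45·t ≡ -39 (mod 7).
    Reduce coefficients mod 7: 3·t ≡ 3 (mod 7).
    The inverse of 3 mod 7 is 5 (since 3·5 = 15 = 2·7 + 1), so t ≡ 5·3 = 15 ≡ 1 (mod 7).
    Then x = 85 + 90·1 = 175, valid modulo lcm(90, 14) = 630: x ≡ 175 (mod 630).
Verify: 175 mod 15 = 10, 175 mod 18 = 13, 175 mod 14 = 7.

x ≡ 175 (mod 630).


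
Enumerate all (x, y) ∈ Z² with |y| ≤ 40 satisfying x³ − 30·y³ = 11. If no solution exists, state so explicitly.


The equation is x³ - 30y³ = 11. For fixed y, x³ = 30·y³ + 11, so a solution requires the RHS to be a perfect cube.
Strategy: iterate y from -40 to 40, compute RHS = 30·y³ + 11, and check whether it is a (positive or negative) perfect cube.
Check small values of y:
  y = 0: RHS = 11 is not a perfect cube.
  y = 1: RHS = 41 is not a perfect cube.
  y = -1: RHS = -19 is not a perfect cube.
  y = 2: RHS = 251 is not a perfect cube.
  y = -2: RHS = -229 is not a perfect cube.
  y = 3: RHS = 821 is not a perfect cube.
  y = -3: RHS = -799 is not a perfect cube.
Continuing the search up to |y| = 40 finds no solutions either.
No (x, y) in the scanned range satisfies the equation.

No integer solutions with |y| ≤ 40.


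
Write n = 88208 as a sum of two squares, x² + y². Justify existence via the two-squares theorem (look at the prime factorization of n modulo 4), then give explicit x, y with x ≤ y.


Step 1: Factor n = 88208 = 2^4 · 37 · 149.
Step 2: Check the mod-4 condition on each prime factor: 2 = 2 (special); 37 ≡ 1 (mod 4), exponent 1; 149 ≡ 1 (mod 4), exponent 1.
All primes ≡ 3 (mod 4) appear to even exponent (or don't appear), so by the two-squares theorem n IS expressible as a sum of two squares.
Step 3: Build a representation. Group n = k² · m with k = 4 and m = 37 · 149 = 5513 (a product of primes ≡ 1 (mod 4)); a representation of m scales to one of n via (k·x)² + (k·y)² = k²(x² + y²). Each prime p ≡ 1 (mod 4) is itself a sum of two squares; find a² by testing p − a² for a perfect square:
  37: 37 − 1² = 36 = 6² ⇒ 37 = 1² + 6².
  149: 149 − 1² = 148, 149 − 2² = 145, 149 − 3² = 140, 149 − 4² = 133, 149 − 5² = 124, 149 − 6² = 113, 149 − 7² = 100 = 10² ⇒ 149 = 7² + 10².
  Combine using the Brahmagupta–Fibonacci identity (a² + b²)(c² + d²) = (ac − bd)² + (ad + bc)² = (ac + bd)² + (ad − bc)²:
  37 · 149 = 5513: from (1² + 6²)(7² + 10²), take (1·7 − 6·10, 1·10 + 6·7) = (7 − 60, 10 + 42) = (-53, 52); dropping signs (only squares matter) gives (53, 52); check 53² + 52² = 2809 + 2704 = 5513 ✓.
  Scale by k = 4: (4·53, 4·52) = (212, 208).
Step 4: Order so x ≤ y and verify: 208² + 212² = 43264 + 44944 = 88208 = n. ✓

n = 88208 = 208² + 212² (one valid representation with x ≤ y).


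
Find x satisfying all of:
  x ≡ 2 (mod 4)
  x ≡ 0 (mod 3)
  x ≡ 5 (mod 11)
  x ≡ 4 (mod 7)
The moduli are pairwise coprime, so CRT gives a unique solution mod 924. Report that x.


Product of moduli M = 4 · 3 · 11 · 7 = 924.
Merge one congruence at a time:
  Start: x ≡ 2 (mod 4).
  Combine with x ≡ 0 (mod 3); new modulus lcm = 12.
    Write x = 2 + 4·t and substitute into x ≡ 0 (mod 3): 4·t ≡ 0 − 2 = -2 (mod 3).
    Reduce coefficients mod 3: 1·t ≡ 1 (mod 3).
    So t ≡ 1 (mod 3).
    Then x = 2 + 4·1 = 6, valid modulo lcm(4, 3) = 12: x ≡ 6 (mod 12).
  Combine with x ≡ 5 (mod 11); new modulus lcm = 132.
    Write x = 6 + 12·t and substitute into x ≡ 5 (mod 11): 12·t ≡ 5 − 6 = -1 (mod 11).
    Reduce coefficients mod 11: 1·t ≡ 10 (mod 11).
    So t ≡ 10 (mod 11).
    Then x = 6 + 12·10 = 126, valid modulo lcm(12, 11) = 132: x ≡ 126 (mod 132).
  Combine with x ≡ 4 (mod 7); new modulus lcm = 924.
    Write x = 126 + 132·t and substitute into x ≡ 4 (mod 7): 132·t ≡ 4 − 126 = -122 (mod 7).
    Reduce coefficients mod 7: 6·t ≡ 4 (mod 7).
    The inverse of 6 mod 7 is 6 (since 6·6 = 36 = 5·7 + 1), so t ≡ 6·4 = 24 ≡ 3 (mod 7).
    Then x = 126 + 132·3 = 522, valid modulo lcm(132, 7) = 924: x ≡ 522 (mod 924).
Verify against each original: 522 mod 4 = 2, 522 mod 3 = 0, 522 mod 11 = 5, 522 mod 7 = 4.

x ≡ 522 (mod 924).


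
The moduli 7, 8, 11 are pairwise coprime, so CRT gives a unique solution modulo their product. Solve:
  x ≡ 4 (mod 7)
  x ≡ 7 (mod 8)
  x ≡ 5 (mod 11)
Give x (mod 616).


Moduli 7, 8, 11 are pairwise coprime; by CRT there is a unique solution modulo M = 7 · 8 · 11 = 616.
Solve pairwise, accumulating the modulus:
  Start with x ≡ 4 (mod 7).
  Combine with x ≡ 7 (mod 8): since gcd(7, 8) = 1, we get a unique residue mod 56.
    Write x = 4 + 7·t and substitute into x ≡ 7 (mod 8): 7·t ≡ 7 − 4 = 3 (mod 8).
    The inverse of 7 mod 8 is 7 (since 7·7 = 49 = 6·8 + 1), so t ≡ 7·3 = 21 ≡ 5 (mod 8).
    Then x = 4 + 7·5 = 39, valid modulo lcm(7, 8) = 56: x ≡ 39 (mod 56).
  Combine with x ≡ 5 (mod 11): since gcd(56, 11) = 1, we get a unique residue mod 616.
    Write x = 39 + 56·t and substitute into x ≡ 5 (mod 11): 56·t ≡ 5 − 39 = -34 (mod 11).
    Reduce coefficients mod 11: 1·t ≡ 10 (mod 11).
    So t ≡ 10 (mod 11).
    Then x = 39 + 56·10 = 599, valid modulo lcm(56, 11) = 616: x ≡ 599 (mod 616).
Verify: 599 mod 7 = 4 ✓, 599 mod 8 = 7 ✓, 599 mod 11 = 5 ✓.

x ≡ 599 (mod 616).


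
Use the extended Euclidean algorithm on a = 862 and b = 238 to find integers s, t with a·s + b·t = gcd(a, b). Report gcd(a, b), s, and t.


Euclidean algorithm on (862, 238) — divide until remainder is 0:
  862 = 3 · 238 + 148
  238 = 1 · 148 + 90
  148 = 1 · 90 + 58
  90 = 1 · 58 + 32
  58 = 1 · 32 + 26
  32 = 1 · 26 + 6
  26 = 4 · 6 + 2
  6 = 3 · 2 + 0
gcd(862, 238) = 2.
Track Bezout coefficients alongside the remainders: start with r₀ = 862 = a·1 + b·0 (s = 1, t = 0) and r₁ = 238 = a·0 + b·1 (s = 0, t = 1); each new remainder r_{k+1} = r_{k-1} − q_k·r_k inherits s_{k+1} = s_{k-1} − q_k·s_k, t_{k+1} = t_{k-1} − q_k·t_k, so r_k = a·s_k + b·t_k at every step:
  q = 3: r = 148, s = 1 − 3·0 = 1, t = 0 − 3·1 = -3  (check: 862·1 + 238·(-3) = 148)
  q = 1: r = 90, s = 0 − 1·1 = -1, t = 1 − 1·(-3) = 4  (check: 862·(-1) + 238·4 = 90)
  q = 1: r = 58, s = 1 − 1·(-1) = 2, t = -3 − 1·4 = -7  (check: 862·2 + 238·(-7) = 58)
  q = 1: r = 32, s = -1 − 1·2 = -3, t = 4 − 1·(-7) = 11  (check: 862·(-3) + 238·11 = 32)
  q = 1: r = 26, s = 2 − 1·(-3) = 5, t = -7 − 1·11 = -18  (check: 862·5 + 238·(-18) = 26)
  q = 1: r = 6, s = -3 − 1·5 = -8, t = 11 − 1·(-18) = 29  (check: 862·(-8) + 238·29 = 6)
  q = 4: r = 2, s = 5 − 4·(-8) = 37, t = -18 − 4·29 = -134  (check: 862·37 + 238·(-134) = 2)
The row with r = 2 (the gcd) gives the Bezout coefficients s = 37, t = -134.
Result: 862 · (37) + 238 · (-134) = 2.

gcd(862, 238) = 2; s = 37, t = -134 (check: 862·37 + 238·(-134) = 2).


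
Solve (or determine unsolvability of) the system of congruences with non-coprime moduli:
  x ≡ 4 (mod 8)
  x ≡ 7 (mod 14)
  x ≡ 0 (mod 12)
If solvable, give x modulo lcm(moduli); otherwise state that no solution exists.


Moduli 8, 14, 12 are not pairwise coprime, so CRT works modulo lcm(m_i) when all pairwise compatibility conditions hold.
Pairwise compatibility: gcd(m_i, m_j) must divide a_i - a_j for every pair.
Merge one congruence at a time:
  Start: x ≡ 4 (mod 8).
  Combine with x ≡ 7 (mod 14): gcd(8, 14) = 2, and 7 - 4 = 3 is NOT divisible by 2.
    ⇒ system is inconsistent (no integer solution).

No solution (the system is inconsistent).


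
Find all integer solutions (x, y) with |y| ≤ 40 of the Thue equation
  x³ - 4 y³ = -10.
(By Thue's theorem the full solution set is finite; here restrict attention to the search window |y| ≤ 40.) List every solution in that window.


The equation is x³ - 4y³ = -10. For fixed y, x³ = 4·y³ − 10, so a solution requires the RHS to be a perfect cube.
Strategy: iterate y from -40 to 40, compute RHS = 4·y³ − 10, and check whether it is a (positive or negative) perfect cube.
Check small values of y:
  y = 0: RHS = -10 is not a perfect cube.
  y = 1: RHS = -6 is not a perfect cube.
  y = -1: RHS = -14 is not a perfect cube.
  y = 2: RHS = 22 is not a perfect cube.
  y = -2: RHS = -42 is not a perfect cube.
  y = 3: RHS = 98 is not a perfect cube.
  y = -3: RHS = -118 is not a perfect cube.
Continuing the search up to |y| = 40 finds no solutions either.
No (x, y) in the scanned range satisfies the equation.

No integer solutions with |y| ≤ 40.


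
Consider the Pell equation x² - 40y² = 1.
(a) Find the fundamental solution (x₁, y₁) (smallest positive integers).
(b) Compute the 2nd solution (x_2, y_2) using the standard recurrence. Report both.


Step 1: Find the fundamental solution (x₁, y₁) of x² - 40y² = 1.
  Expand √40 as a continued fraction. a₀ = ⌊√40⌋ = 6; iterate m_{k+1} = d_k·a_k − m_k, d_{k+1} = (40 − m_{k+1}²)/d_k, a_{k+1} = ⌊(a₀ + m_{k+1})/d_{k+1}⌋ (starting m₀ = 0, d₀ = 1), with convergents p_k = a_k·p_{k-1} + p_{k-2}, q_k = a_k·q_{k-1} + q_{k-2} (p₋₁ = 1, q₋₁ = 0):
  k = 0: a₀ = 6; p₀/q₀ = 6/1; p₀² − 40·q₀² = 36 − 40 = -4.
  k = 1: m = 6, d = 4, a = ⌊(6 + 6)/4⌋ = 3; p/q = (3·6 + 1)/(3·1 + 0) = 19/3; p² − 40·q² = 361 − 360 = 1.
  The first convergent with p² − 40·q² = 1 gives the fundamental solution (x₁, y₁) = (19, 3).
Step 2: Apply the recurrence (x_{n+1}, y_{n+1}) = (x₁x_n + 40y₁y_n, x₁y_n + y₁x_n) repeatedly.
  From (x_1, y_1) = (19, 3): x_2 = 19·19 + 40·3·3 = 721; y_2 = 19·3 + 3·19 = 114.
Step 3: Verify x_2² - 40·y_2² = 519841 - 519840 = 1 (should be 1). ✓

(x_1, y_1) = (19, 3); (x_2, y_2) = (721, 114).


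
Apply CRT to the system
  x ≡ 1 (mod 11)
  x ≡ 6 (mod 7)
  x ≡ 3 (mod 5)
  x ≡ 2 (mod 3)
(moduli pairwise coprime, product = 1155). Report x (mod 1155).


Product of moduli M = 11 · 7 · 5 · 3 = 1155.
Merge one congruence at a time:
  Start: x ≡ 1 (mod 11).
  Combine with x ≡ 6 (mod 7); new modulus lcm = 77.
    Write x = 1 + 11·t and substitute into x ≡ 6 (mod 7): 11·t ≡ 6 − 1 = 5 (mod 7).
    Reduce coefficients mod 7: 4·t ≡ 5 (mod 7).
    The inverse of 4 mod 7 is 2 (since 4·2 = 8 = 1·7 + 1), so t ≡ 2·5 = 10 ≡ 3 (mod 7).
    Then x = 1 + 11·3 = 34, valid modulo lcm(11, 7) = 77: x ≡ 34 (mod 77).
  Combine with x ≡ 3 (mod 5); new modulus lcm = 385.
    Write x = 34 + 77·t and substitute into x ≡ 3 (mod 5): 77·t ≡ 3 − 34 = -31 (mod 5).
    Reduce coefficients mod 5: 2·t ≡ 4 (mod 5).
    The inverse of 2 mod 5 is 3 (since 2·3 = 6 = 1·5 + 1), so t ≡ 3·4 = 12 ≡ 2 (mod 5).
    Then x = 34 + 77·2 = 188, valid modulo lcm(77, 5) = 385: x ≡ 188 (mod 385).
  Combine with x ≡ 2 (mod 3); new modulus lcm = 1155.
    Write x = 188 + 385·t and substitute into x ≡ 2 (mod 3): 385·t ≡ 2 − 188 = -186 (mod 3).
    Reduce coefficients mod 3: 1·t ≡ 0 (mod 3).
    So t ≡ 0 (mod 3).
    Then x = 188 + 385·0 = 188, valid modulo lcm(385, 3) = 1155: x ≡ 188 (mod 1155).
Verify against each original: 188 mod 11 = 1, 188 mod 7 = 6, 188 mod 5 = 3, 188 mod 3 = 2.

x ≡ 188 (mod 1155).


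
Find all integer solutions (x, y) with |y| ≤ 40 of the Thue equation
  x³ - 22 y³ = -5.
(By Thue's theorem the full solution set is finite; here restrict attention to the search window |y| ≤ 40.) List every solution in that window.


The equation is x³ - 22y³ = -5. For fixed y, x³ = 22·y³ − 5, so a solution requires the RHS to be a perfect cube.
Strategy: iterate y from -40 to 40, compute RHS = 22·y³ − 5, and check whether it is a (positive or negative) perfect cube.
Check small values of y:
  y = 0: RHS = -5 is not a perfect cube.
  y = 1: RHS = 17 is not a perfect cube.
  y = -1: RHS = -27 = (-3)³ ⇒ x = -3 works.
  y = 2: RHS = 171 is not a perfect cube.
  y = -2: RHS = -181 is not a perfect cube.
  y = 3: RHS = 589 is not a perfect cube.
  y = -3: RHS = -599 is not a perfect cube.
Continuing the search up to |y| = 40 finds no further solutions beyond those listed.
Collected solutions: (-3, -1).

Solutions (with |y| ≤ 40): (-3, -1).


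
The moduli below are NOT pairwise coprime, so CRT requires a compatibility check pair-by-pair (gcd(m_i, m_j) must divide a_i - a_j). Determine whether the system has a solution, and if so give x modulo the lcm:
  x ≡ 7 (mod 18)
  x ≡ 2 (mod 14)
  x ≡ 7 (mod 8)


Moduli 18, 14, 8 are not pairwise coprime, so CRT works modulo lcm(m_i) when all pairwise compatibility conditions hold.
Pairwise compatibility: gcd(m_i, m_j) must divide a_i - a_j for every pair.
Merge one congruence at a time:
  Start: x ≡ 7 (mod 18).
  Combine with x ≡ 2 (mod 14): gcd(18, 14) = 2, and 2 - 7 = -5 is NOT divisible by 2.
    ⇒ system is inconsistent (no integer solution).

No solution (the system is inconsistent).


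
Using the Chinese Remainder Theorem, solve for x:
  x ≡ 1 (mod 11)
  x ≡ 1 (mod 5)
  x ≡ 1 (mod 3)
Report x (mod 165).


Moduli 11, 5, 3 are pairwise coprime; by CRT there is a unique solution modulo M = 11 · 5 · 3 = 165.
Solve pairwise, accumulating the modulus:
  Start with x ≡ 1 (mod 11).
  Combine with x ≡ 1 (mod 5): since gcd(11, 5) = 1, we get a unique residue mod 55.
    Write x = 1 + 11·t and substitute into x ≡ 1 (mod 5): 11·t ≡ 1 − 1 = 0 (mod 5).
    Reduce coefficients mod 5: 1·t ≡ 0 (mod 5).
    So t ≡ 0 (mod 5).
    Then x = 1 + 11·0 = 1, valid modulo lcm(11, 5) = 55: x ≡ 1 (mod 55).
  Combine with x ≡ 1 (mod 3): since gcd(55, 3) = 1, we get a unique residue mod 165.
    Write x = 1 + 55·t and substitute into x ≡ 1 (mod 3): 55·t ≡ 1 − 1 = 0 (mod 3).
    Reduce coefficients mod 3: 1·t ≡ 0 (mod 3).
    So t ≡ 0 (mod 3).
    Then x = 1 + 55·0 = 1, valid modulo lcm(55, 3) = 165: x ≡ 1 (mod 165).
Verify: 1 mod 11 = 1 ✓, 1 mod 5 = 1 ✓, 1 mod 3 = 1 ✓.

x ≡ 1 (mod 165).


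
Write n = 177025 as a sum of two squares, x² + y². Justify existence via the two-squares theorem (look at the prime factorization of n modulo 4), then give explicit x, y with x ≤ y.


Step 1: Factor n = 177025 = 5^2 · 73 · 97.
Step 2: Check the mod-4 condition on each prime factor: 5 ≡ 1 (mod 4), exponent 2; 73 ≡ 1 (mod 4), exponent 1; 97 ≡ 1 (mod 4), exponent 1.
All primes ≡ 3 (mod 4) appear to even exponent (or don't appear), so by the two-squares theorem n IS expressible as a sum of two squares.
Step 3: Build a representation. Group n = k² · m with k = 5 and m = 73 · 97 = 7081 (a product of primes ≡ 1 (mod 4)); a representation of m scales to one of n via (k·x)² + (k·y)² = k²(x² + y²). Each prime p ≡ 1 (mod 4) is itself a sum of two squares; find a² by testing p − a² for a perfect square:
  73: 73 − 1² = 72, 73 − 2² = 69, 73 − 3² = 64 = 8² ⇒ 73 = 3² + 8².
  97: 97 − 1² = 96, 97 − 2² = 93, 97 − 3² = 88, 97 − 4² = 81 = 9² ⇒ 97 = 4² + 9².
  Combine using the Brahmagupta–Fibonacci identity (a² + b²)(c² + d²) = (ac − bd)² + (ad + bc)² = (ac + bd)² + (ad − bc)²:
  73 · 97 = 7081: from (3² + 8²)(4² + 9²), take (3·4 − 8·9, 3·9 + 8·4) = (12 − 72, 27 + 32) = (-60, 59); dropping signs (only squares matter) gives (60, 59); check 60² + 59² = 3600 + 3481 = 7081 ✓.
  Scale by k = 5: (5·60, 5·59) = (300, 295).
Step 4: Order so x ≤ y and verify: 295² + 300² = 87025 + 90000 = 177025 = n. ✓

n = 177025 = 295² + 300² (one valid representation with x ≤ y).


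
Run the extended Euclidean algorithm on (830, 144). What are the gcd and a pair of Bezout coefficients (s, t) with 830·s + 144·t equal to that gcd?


Euclidean algorithm on (830, 144) — divide until remainder is 0:
  830 = 5 · 144 + 110
  144 = 1 · 110 + 34
  110 = 3 · 34 + 8
  34 = 4 · 8 + 2
  8 = 4 · 2 + 0
gcd(830, 144) = 2.
Track Bezout coefficients alongside the remainders: start with r₀ = 830 = a·1 + b·0 (s = 1, t = 0) and r₁ = 144 = a·0 + b·1 (s = 0, t = 1); each new remainder r_{k+1} = r_{k-1} − q_k·r_k inherits s_{k+1} = s_{k-1} − q_k·s_k, t_{k+1} = t_{k-1} − q_k·t_k, so r_k = a·s_k + b·t_k at every step:
  q = 5: r = 110, s = 1 − 5·0 = 1, t = 0 − 5·1 = -5  (check: 830·1 + 144·(-5) = 110)
  q = 1: r = 34, s = 0 − 1·1 = -1, t = 1 − 1·(-5) = 6  (check: 830·(-1) + 144·6 = 34)
  q = 3: r = 8, s = 1 − 3·(-1) = 4, t = -5 − 3·6 = -23  (check: 830·4 + 144·(-23) = 8)
  q = 4: r = 2, s = -1 − 4·4 = -17, t = 6 − 4·(-23) = 98  (check: 830·(-17) + 144·98 = 2)
The row with r = 2 (the gcd) gives the Bezout coefficients s = -17, t = 98.
Result: 830 · (-17) + 144 · (98) = 2.

gcd(830, 144) = 2; s = -17, t = 98 (check: 830·(-17) + 144·98 = 2).


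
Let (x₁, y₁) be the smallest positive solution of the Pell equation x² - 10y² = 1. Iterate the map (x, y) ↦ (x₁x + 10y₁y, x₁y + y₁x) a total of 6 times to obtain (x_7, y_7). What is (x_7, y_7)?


Step 1: Find the fundamental solution (x₁, y₁) of x² - 10y² = 1.
  Expand √10 as a continued fraction. a₀ = ⌊√10⌋ = 3; iterate m_{k+1} = d_k·a_k − m_k, d_{k+1} = (10 − m_{k+1}²)/d_k, a_{k+1} = ⌊(a₀ + m_{k+1})/d_{k+1}⌋ (starting m₀ = 0, d₀ = 1), with convergents p_k = a_k·p_{k-1} + p_{k-2}, q_k = a_k·q_{k-1} + q_{k-2} (p₋₁ = 1, q₋₁ = 0):
  k = 0: a₀ = 3; p₀/q₀ = 3/1; p₀² − 10·q₀² = 9 − 10 = -1.
  k = 1: m = 3, d = 1, a = ⌊(3 + 3)/1⌋ = 6; p/q = (6·3 + 1)/(6·1 + 0) = 19/6; p² − 10·q² = 361 − 360 = 1.
  The first convergent with p² − 10·q² = 1 gives the fundamental solution (x₁, y₁) = (19, 6).
Step 2: Apply the recurrence (x_{n+1}, y_{n+1}) = (x₁x_n + 10y₁y_n, x₁y_n + y₁x_n) repeatedly.
  From (x_1, y_1) = (19, 6): x_2 = 19·19 + 10·6·6 = 721; y_2 = 19·6 + 6·19 = 228.
  From (x_2, y_2) = (721, 228): x_3 = 19·721 + 10·6·228 = 27379; y_3 = 19·228 + 6·721 = 8658.
  From (x_3, y_3) = (27379, 8658): x_4 = 19·27379 + 10·6·8658 = 1039681; y_4 = 19·8658 + 6·27379 = 328776.
  From (x_4, y_4) = (1039681, 328776): x_5 = 19·1039681 + 10·6·328776 = 39480499; y_5 = 19·328776 + 6·1039681 = 12484830.
  From (x_5, y_5) = (39480499, 12484830): x_6 = 19·39480499 + 10·6·12484830 = 1499219281; y_6 = 19·12484830 + 6·39480499 = 474094764.
  From (x_6, y_6) = (1499219281, 474094764): x_7 = 19·1499219281 + 10·6·474094764 = 56930852179; y_7 = 19·474094764 + 6·1499219281 = 18003116202.
Step 3: Verify x_7² - 10·y_7² = 3241121929827149048041 - 3241121929827149048040 = 1 (should be 1). ✓

(x_1, y_1) = (19, 6); (x_7, y_7) = (56930852179, 18003116202).


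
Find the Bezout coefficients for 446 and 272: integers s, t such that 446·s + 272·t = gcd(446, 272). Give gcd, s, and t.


Euclidean algorithm on (446, 272) — divide until remainder is 0:
  446 = 1 · 272 + 174
  272 = 1 · 174 + 98
  174 = 1 · 98 + 76
  98 = 1 · 76 + 22
  76 = 3 · 22 + 10
  22 = 2 · 10 + 2
  10 = 5 · 2 + 0
gcd(446, 272) = 2.
Track Bezout coefficients alongside the remainders: start with r₀ = 446 = a·1 + b·0 (s = 1, t = 0) and r₁ = 272 = a·0 + b·1 (s = 0, t = 1); each new remainder r_{k+1} = r_{k-1} − q_k·r_k inherits s_{k+1} = s_{k-1} − q_k·s_k, t_{k+1} = t_{k-1} − q_k·t_k, so r_k = a·s_k + b·t_k at every step:
  q = 1: r = 174, s = 1 − 1·0 = 1, t = 0 − 1·1 = -1  (check: 446·1 + 272·(-1) = 174)
  q = 1: r = 98, s = 0 − 1·1 = -1, t = 1 − 1·(-1) = 2  (check: 446·(-1) + 272·2 = 98)
  q = 1: r = 76, s = 1 − 1·(-1) = 2, t = -1 − 1·2 = -3  (check: 446·2 + 272·(-3) = 76)
  q = 1: r = 22, s = -1 − 1·2 = -3, t = 2 − 1·(-3) = 5  (check: 446·(-3) + 272·5 = 22)
  q = 3: r = 10, s = 2 − 3·(-3) = 11, t = -3 − 3·5 = -18  (check: 446·11 + 272·(-18) = 10)
  q = 2: r = 2, s = -3 − 2·11 = -25, t = 5 − 2·(-18) = 41  (check: 446·(-25) + 272·41 = 2)
The row with r = 2 (the gcd) gives the Bezout coefficients s = -25, t = 41.
Result: 446 · (-25) + 272 · (41) = 2.

gcd(446, 272) = 2; s = -25, t = 41 (check: 446·(-25) + 272·41 = 2).


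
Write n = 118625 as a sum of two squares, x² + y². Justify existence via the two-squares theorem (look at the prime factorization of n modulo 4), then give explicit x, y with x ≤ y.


Step 1: Factor n = 118625 = 5^3 · 13 · 73.
Step 2: Check the mod-4 condition on each prime factor: 5 ≡ 1 (mod 4), exponent 3; 13 ≡ 1 (mod 4), exponent 1; 73 ≡ 1 (mod 4), exponent 1.
All primes ≡ 3 (mod 4) appear to even exponent (or don't appear), so by the two-squares theorem n IS expressible as a sum of two squares.
Step 3: Build a representation. Group n = k² · m with k = 5 and m = 5 · 13 · 73 = 4745 (a product of primes ≡ 1 (mod 4)); a representation of m scales to one of n via (k·x)² + (k·y)² = k²(x² + y²). Each prime p ≡ 1 (mod 4) is itself a sum of two squares; find a² by testing p − a² for a perfect square:
  5: 5 − 1² = 4 = 2² ⇒ 5 = 1² + 2².
  13: 13 − 1² = 12, 13 − 2² = 9 = 3² ⇒ 13 = 2² + 3².
  73: 73 − 1² = 72, 73 − 2² = 69, 73 − 3² = 64 = 8² ⇒ 73 = 3² + 8².
  Combine using the Brahmagupta–Fibonacci identity (a² + b²)(c² + d²) = (ac − bd)² + (ad + bc)² = (ac + bd)² + (ad − bc)²:
  5 · 13 = 65: from (1² + 2²)(2² + 3²), take (1·2 − 2·3, 1·3 + 2·2) = (2 − 6, 3 + 4) = (-4, 7); dropping signs (only squares matter) gives (4, 7); check 4² + 7² = 16 + 49 = 65 ✓.
  65 · 73 = 4745: from (4² + 7²)(3² + 8²), take (4·3 − 7·8, 4·8 + 7·3) = (12 − 56, 32 + 21) = (-44, 53); dropping signs (only squares matter) gives (44, 53); check 44² + 53² = 1936 + 2809 = 4745 ✓.
  Scale by k = 5: (5·44, 5·53) = (220, 265).
Step 4: Order so x ≤ y and verify: 220² + 265² = 48400 + 70225 = 118625 = n. ✓

n = 118625 = 220² + 265² (one valid representation with x ≤ y).
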